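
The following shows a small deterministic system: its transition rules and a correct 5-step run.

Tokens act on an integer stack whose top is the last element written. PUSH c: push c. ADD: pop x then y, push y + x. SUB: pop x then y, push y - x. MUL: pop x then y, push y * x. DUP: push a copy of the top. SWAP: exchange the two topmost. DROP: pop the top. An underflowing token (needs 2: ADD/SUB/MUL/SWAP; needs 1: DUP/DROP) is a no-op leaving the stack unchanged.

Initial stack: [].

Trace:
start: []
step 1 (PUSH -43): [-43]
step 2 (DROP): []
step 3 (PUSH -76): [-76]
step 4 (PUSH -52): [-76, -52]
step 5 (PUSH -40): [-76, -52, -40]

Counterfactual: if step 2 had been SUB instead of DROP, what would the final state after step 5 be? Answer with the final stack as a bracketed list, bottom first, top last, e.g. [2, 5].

(re-executing from step 2 with the substitution; state before step 2: [-43])
step 2 (SUB): [-43]
step 3 (PUSH -76): [-43, -76]
step 4 (PUSH -52): [-43, -76, -52]
step 5 (PUSH -40): [-43, -76, -52, -40]

[-43, -76, -52, -40]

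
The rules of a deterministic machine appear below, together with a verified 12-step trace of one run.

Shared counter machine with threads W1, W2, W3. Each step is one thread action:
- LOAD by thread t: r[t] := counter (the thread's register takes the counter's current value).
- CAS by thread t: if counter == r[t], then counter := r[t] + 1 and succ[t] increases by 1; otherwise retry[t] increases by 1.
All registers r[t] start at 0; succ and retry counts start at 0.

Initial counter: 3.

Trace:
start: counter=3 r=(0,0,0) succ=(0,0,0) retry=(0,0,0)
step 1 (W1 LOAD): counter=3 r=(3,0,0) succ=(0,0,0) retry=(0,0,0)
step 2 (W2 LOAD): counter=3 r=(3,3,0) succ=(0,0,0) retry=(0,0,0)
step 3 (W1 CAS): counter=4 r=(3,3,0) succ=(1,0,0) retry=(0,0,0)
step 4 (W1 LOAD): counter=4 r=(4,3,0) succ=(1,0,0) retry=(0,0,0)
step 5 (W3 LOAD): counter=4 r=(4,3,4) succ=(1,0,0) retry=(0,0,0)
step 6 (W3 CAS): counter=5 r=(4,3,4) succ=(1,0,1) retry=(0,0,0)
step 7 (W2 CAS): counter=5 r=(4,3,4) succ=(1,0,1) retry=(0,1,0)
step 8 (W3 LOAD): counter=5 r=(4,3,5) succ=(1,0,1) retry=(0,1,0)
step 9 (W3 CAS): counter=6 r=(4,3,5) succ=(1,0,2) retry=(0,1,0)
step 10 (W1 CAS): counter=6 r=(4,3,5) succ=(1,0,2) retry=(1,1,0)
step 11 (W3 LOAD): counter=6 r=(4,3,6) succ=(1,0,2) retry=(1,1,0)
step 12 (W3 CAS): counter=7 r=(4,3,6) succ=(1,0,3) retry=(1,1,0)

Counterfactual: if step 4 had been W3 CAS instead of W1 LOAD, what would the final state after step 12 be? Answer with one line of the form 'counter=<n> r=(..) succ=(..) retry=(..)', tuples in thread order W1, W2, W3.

(re-executing from step 4 with the substitution; state before step 4: counter=4 r=(3,3,0) succ=(1,0,0) retry=(0,0,0))
step 4 (W3 CAS): counter=4 r=(3,3,0) succ=(1,0,0) retry=(0,0,1)
step 5 (W3 LOAD): counter=4 r=(3,3,4) succ=(1,0,0) retry=(0,0,1)
step 6 (W3 CAS): counter=5 r=(3,3,4) succ=(1,0,1) retry=(0,0,1)
step 7 (W2 CAS): counter=5 r=(3,3,4) succ=(1,0,1) retry=(0,1,1)
step 8 (W3 LOAD): counter=5 r=(3,3,5) succ=(1,0,1) retry=(0,1,1)
step 9 (W3 CAS): counter=6 r=(3,3,5) succ=(1,0,2) retry=(0,1,1)
step 10 (W1 CAS): counter=6 r=(3,3,5) succ=(1,0,2) retry=(1,1,1)
step 11 (W3 LOAD): counter=6 r=(3,3,6) succ=(1,0,2) retry=(1,1,1)
step 12 (W3 CAS): counter=7 r=(3,3,6) succ=(1,0,3) retry=(1,1,1)

counter=7 r=(3,3,6) succ=(1,0,3) retry=(1,1,1)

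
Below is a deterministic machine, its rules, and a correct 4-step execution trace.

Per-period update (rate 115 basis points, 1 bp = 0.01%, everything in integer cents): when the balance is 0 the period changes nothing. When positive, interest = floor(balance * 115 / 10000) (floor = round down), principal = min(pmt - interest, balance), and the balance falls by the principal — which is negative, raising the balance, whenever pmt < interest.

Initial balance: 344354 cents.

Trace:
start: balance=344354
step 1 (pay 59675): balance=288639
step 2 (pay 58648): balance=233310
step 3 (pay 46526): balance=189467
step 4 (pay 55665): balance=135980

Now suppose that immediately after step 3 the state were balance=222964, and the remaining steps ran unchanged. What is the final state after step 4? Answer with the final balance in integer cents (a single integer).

169863

state after step 3 := balance=222964
step 4 (pay 55665): balance=169863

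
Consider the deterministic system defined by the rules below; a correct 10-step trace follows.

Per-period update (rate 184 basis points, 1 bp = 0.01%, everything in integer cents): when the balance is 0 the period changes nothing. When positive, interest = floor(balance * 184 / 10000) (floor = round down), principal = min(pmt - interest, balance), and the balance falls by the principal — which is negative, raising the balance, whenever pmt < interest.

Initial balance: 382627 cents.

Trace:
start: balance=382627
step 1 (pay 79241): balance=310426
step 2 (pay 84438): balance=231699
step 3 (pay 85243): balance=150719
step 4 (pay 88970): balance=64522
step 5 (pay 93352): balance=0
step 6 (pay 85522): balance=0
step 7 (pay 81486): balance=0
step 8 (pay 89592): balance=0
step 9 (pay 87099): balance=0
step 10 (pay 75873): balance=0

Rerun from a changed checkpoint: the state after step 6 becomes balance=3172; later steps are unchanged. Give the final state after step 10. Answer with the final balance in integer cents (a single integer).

state after step 6 := balance=3172
step 7 (pay 81486): balance=0
step 8 (pay 89592): balance=0
step 9 (pay 87099): balance=0
step 10 (pay 75873): balance=0

0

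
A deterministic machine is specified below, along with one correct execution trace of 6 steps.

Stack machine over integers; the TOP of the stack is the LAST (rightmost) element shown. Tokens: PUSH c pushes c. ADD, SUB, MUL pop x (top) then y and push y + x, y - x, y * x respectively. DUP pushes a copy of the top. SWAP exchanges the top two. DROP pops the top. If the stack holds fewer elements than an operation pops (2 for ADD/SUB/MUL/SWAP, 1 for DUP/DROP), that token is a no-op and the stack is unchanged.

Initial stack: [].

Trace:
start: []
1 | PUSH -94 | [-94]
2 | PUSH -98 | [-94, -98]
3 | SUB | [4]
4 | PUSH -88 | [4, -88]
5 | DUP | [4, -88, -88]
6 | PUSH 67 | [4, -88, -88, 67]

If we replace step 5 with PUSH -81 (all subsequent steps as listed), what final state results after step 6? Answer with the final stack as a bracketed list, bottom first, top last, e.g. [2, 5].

(re-executing from step 5 with the substitution; state before step 5: [4, -88])
5 | PUSH -81 | [4, -88, -81]
6 | PUSH 67 | [4, -88, -81, 67]

[4, -88, -81, 67]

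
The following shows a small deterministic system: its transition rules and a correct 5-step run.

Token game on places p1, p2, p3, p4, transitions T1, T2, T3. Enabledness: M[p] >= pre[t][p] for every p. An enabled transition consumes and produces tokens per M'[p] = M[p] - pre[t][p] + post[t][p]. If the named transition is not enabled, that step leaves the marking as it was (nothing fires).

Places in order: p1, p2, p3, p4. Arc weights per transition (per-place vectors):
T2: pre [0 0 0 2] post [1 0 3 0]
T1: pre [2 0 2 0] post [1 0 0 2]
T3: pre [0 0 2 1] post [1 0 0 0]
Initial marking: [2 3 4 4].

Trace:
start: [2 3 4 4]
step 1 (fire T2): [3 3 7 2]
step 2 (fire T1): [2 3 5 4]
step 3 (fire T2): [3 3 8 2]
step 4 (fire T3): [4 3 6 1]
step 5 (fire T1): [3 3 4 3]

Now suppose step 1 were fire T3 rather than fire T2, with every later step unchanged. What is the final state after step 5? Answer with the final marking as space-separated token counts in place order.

(re-executing from step 1 with the substitution; state before step 1: [2 3 4 4])
step 1 (fire T3): [3 3 2 3]
step 2 (fire T1): [2 3 0 5]
step 3 (fire T2): [3 3 3 3]
step 4 (fire T3): [4 3 1 2]
step 5 (fire T1): [4 3 1 2]

4 3 1 2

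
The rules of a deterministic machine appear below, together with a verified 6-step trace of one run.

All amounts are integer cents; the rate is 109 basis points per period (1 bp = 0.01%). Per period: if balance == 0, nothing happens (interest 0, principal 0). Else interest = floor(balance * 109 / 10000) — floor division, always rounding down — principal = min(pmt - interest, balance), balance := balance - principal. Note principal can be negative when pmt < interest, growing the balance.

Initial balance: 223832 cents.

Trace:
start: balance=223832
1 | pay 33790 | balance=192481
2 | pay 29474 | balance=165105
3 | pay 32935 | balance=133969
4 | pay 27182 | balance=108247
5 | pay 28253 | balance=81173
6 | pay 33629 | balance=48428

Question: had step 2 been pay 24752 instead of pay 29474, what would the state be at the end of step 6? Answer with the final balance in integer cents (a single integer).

(re-executing from step 2 with the substitution; state before step 2: balance=192481)
2 | pay 24752 | balance=169827
3 | pay 32935 | balance=138743
4 | pay 27182 | balance=113073
5 | pay 28253 | balance=86052
6 | pay 33629 | balance=53360

53360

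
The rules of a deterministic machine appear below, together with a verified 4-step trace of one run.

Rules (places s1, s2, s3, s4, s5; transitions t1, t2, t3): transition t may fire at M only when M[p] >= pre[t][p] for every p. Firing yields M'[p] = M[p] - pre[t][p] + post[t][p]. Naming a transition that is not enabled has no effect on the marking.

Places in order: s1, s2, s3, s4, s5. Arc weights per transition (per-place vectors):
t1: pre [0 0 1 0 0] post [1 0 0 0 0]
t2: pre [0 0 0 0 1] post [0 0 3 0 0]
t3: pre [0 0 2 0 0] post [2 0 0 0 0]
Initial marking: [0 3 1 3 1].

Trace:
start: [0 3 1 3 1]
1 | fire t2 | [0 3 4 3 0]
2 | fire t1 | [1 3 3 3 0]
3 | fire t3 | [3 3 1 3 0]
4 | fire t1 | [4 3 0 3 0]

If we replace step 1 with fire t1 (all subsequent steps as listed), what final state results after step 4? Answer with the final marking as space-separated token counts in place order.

1 3 0 3 1

(re-executing from step 1 with the substitution; state before step 1: [0 3 1 3 1])
1 | fire t1 | [1 3 0 3 1]
2 | fire t1 | [1 3 0 3 1]
3 | fire t3 | [1 3 0 3 1]
4 | fire t1 | [1 3 0 3 1]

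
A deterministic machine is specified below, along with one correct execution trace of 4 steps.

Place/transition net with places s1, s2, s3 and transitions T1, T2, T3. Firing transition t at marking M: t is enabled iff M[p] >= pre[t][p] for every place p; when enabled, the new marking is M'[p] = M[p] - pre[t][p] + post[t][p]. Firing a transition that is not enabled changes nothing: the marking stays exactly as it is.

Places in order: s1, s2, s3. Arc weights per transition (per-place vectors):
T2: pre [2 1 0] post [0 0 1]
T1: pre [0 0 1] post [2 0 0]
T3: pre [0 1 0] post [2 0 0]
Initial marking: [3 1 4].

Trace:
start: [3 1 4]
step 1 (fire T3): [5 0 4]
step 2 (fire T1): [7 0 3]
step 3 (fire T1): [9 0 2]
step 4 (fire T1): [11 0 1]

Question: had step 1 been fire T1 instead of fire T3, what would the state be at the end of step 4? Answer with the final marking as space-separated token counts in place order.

(re-executing from step 1 with the substitution; state before step 1: [3 1 4])
step 1 (fire T1): [5 1 3]
step 2 (fire T1): [7 1 2]
step 3 (fire T1): [9 1 1]
step 4 (fire T1): [11 1 0]

11 1 0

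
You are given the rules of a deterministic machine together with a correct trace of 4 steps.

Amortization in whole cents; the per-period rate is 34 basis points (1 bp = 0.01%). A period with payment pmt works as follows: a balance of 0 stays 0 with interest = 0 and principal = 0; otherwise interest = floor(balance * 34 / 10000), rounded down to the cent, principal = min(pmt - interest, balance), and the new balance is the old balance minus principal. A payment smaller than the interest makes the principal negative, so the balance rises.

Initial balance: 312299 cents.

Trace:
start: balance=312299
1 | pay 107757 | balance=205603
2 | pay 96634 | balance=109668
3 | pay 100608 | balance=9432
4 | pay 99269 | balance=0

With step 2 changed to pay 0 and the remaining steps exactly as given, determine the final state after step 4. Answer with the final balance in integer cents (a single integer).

7487

(re-executing from step 2 with the substitution; state before step 2: balance=205603)
2 | pay 0 | balance=206302
3 | pay 100608 | balance=106395
4 | pay 99269 | balance=7487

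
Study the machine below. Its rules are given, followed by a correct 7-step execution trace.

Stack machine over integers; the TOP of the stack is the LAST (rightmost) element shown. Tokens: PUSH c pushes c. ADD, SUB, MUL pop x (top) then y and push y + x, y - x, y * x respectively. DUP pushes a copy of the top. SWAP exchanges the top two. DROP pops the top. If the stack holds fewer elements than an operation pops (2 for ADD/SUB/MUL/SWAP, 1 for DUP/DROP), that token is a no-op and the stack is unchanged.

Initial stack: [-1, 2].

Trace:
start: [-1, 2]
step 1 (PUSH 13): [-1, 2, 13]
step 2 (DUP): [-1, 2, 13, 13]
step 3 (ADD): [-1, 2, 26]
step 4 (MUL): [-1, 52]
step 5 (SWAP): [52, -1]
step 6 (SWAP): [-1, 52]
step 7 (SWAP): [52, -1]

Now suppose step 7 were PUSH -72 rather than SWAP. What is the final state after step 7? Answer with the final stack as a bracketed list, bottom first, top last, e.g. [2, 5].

[-1, 52, -72]

(re-executing from step 7 with the substitution; state before step 7: [-1, 52])
step 7 (PUSH -72): [-1, 52, -72]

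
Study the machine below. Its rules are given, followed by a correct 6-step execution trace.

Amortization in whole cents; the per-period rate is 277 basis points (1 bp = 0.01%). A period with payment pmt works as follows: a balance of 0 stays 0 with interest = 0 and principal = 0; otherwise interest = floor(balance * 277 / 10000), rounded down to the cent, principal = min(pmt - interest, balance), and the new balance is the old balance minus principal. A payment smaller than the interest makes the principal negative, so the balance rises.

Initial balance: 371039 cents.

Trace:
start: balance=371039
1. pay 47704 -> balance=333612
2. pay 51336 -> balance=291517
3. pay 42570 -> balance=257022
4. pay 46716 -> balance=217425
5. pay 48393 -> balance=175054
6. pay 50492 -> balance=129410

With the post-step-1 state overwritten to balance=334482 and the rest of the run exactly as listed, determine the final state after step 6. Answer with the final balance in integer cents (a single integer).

130406

state after step 1 := balance=334482
2. pay 51336 -> balance=292411
3. pay 42570 -> balance=257940
4. pay 46716 -> balance=218368
5. pay 48393 -> balance=176023
6. pay 50492 -> balance=130406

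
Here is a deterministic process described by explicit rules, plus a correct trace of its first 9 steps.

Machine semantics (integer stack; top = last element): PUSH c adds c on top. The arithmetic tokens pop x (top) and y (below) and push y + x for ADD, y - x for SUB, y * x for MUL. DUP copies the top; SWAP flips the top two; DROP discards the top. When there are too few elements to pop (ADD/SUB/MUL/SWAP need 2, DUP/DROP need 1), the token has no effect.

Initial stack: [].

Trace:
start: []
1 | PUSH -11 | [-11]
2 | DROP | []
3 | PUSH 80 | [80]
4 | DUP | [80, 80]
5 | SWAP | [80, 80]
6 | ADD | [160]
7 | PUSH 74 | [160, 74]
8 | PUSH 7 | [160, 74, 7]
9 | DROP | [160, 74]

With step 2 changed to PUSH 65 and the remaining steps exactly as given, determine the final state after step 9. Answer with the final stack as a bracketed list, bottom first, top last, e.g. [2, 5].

(re-executing from step 2 with the substitution; state before step 2: [-11])
2 | PUSH 65 | [-11, 65]
3 | PUSH 80 | [-11, 65, 80]
4 | DUP | [-11, 65, 80, 80]
5 | SWAP | [-11, 65, 80, 80]
6 | ADD | [-11, 65, 160]
7 | PUSH 74 | [-11, 65, 160, 74]
8 | PUSH 7 | [-11, 65, 160, 74, 7]
9 | DROP | [-11, 65, 160, 74]

[-11, 65, 160, 74]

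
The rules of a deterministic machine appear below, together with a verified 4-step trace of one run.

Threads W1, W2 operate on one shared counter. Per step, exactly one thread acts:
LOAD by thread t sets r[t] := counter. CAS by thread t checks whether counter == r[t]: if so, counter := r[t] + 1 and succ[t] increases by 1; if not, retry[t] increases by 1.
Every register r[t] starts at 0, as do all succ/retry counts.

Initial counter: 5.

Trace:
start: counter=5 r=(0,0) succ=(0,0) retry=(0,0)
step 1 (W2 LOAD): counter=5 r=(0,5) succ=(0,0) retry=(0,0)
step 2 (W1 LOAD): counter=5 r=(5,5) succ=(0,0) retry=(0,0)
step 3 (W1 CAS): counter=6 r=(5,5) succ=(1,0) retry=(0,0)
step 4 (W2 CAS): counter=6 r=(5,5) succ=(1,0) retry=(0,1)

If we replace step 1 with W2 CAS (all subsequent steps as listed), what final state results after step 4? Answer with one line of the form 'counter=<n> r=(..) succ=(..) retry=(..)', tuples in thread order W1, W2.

(re-executing from step 1 with the substitution; state before step 1: counter=5 r=(0,0) succ=(0,0) retry=(0,0))
step 1 (W2 CAS): counter=5 r=(0,0) succ=(0,0) retry=(0,1)
step 2 (W1 LOAD): counter=5 r=(5,0) succ=(0,0) retry=(0,1)
step 3 (W1 CAS): counter=6 r=(5,0) succ=(1,0) retry=(0,1)
step 4 (W2 CAS): counter=6 r=(5,0) succ=(1,0) retry=(0,2)

counter=6 r=(5,0) succ=(1,0) retry=(0,2)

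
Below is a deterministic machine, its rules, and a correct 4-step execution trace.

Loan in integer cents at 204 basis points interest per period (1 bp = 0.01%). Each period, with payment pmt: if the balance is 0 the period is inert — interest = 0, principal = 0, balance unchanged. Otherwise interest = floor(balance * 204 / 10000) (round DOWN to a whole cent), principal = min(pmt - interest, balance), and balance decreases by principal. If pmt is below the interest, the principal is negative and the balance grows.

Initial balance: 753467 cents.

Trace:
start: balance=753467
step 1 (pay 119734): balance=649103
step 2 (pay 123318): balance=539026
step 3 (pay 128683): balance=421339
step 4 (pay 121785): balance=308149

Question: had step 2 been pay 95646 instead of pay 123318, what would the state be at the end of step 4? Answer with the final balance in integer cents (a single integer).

(re-executing from step 2 with the substitution; state before step 2: balance=649103)
step 2 (pay 95646): balance=566698
step 3 (pay 128683): balance=449575
step 4 (pay 121785): balance=336961

336961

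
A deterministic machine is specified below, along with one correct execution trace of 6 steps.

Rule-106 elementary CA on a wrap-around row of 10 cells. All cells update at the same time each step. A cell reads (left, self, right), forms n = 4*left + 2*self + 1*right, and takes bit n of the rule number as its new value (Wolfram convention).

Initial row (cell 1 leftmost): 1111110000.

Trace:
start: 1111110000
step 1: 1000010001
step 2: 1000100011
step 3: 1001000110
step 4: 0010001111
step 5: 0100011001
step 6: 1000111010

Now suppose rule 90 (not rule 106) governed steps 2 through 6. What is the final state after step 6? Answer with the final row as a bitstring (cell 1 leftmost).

0001001110

(re-executing steps 2..6 under rule 90; state before step 2: 1000010001)
step 2: 1100101011
step 3: 0111000010
step 4: 1101100101
step 5: 0101111001
step 6: 0001001110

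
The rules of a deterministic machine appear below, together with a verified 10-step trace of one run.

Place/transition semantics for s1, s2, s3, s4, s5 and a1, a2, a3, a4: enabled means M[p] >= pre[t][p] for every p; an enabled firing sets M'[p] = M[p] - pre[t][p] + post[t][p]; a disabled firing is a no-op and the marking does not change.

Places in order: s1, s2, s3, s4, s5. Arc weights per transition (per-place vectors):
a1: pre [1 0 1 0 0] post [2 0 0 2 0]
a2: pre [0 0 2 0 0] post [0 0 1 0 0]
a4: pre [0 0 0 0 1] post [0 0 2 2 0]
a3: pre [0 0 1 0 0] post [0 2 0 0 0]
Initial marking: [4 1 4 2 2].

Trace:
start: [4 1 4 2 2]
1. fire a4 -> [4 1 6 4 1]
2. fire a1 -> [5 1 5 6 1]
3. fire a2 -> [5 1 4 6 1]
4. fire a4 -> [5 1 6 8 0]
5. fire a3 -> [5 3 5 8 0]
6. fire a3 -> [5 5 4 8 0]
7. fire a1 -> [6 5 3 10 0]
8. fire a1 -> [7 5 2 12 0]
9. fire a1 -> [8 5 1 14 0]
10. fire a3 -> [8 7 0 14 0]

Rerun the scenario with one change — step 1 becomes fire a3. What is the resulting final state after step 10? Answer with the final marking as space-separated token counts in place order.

6 7 0 8 1

(re-executing from step 1 with the substitution; state before step 1: [4 1 4 2 2])
1. fire a3 -> [4 3 3 2 2]
2. fire a1 -> [5 3 2 4 2]
3. fire a2 -> [5 3 1 4 2]
4. fire a4 -> [5 3 3 6 1]
5. fire a3 -> [5 5 2 6 1]
6. fire a3 -> [5 7 1 6 1]
7. fire a1 -> [6 7 0 8 1]
8. fire a1 -> [6 7 0 8 1]
9. fire a1 -> [6 7 0 8 1]
10. fire a3 -> [6 7 0 8 1]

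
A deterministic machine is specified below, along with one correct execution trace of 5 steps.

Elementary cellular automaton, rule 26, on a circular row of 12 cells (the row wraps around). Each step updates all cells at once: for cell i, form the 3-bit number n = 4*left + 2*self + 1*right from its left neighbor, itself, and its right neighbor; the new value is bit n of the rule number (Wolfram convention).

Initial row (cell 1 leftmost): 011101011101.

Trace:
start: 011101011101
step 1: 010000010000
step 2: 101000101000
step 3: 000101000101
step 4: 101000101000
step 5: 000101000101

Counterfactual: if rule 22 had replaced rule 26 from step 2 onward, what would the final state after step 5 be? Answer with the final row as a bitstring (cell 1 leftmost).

000000000000

(re-executing steps 2..5 under rule 22; state before step 2: 010000010000)
step 2: 111000111000
step 3: 000101000101
step 4: 101101101101
step 5: 000000000000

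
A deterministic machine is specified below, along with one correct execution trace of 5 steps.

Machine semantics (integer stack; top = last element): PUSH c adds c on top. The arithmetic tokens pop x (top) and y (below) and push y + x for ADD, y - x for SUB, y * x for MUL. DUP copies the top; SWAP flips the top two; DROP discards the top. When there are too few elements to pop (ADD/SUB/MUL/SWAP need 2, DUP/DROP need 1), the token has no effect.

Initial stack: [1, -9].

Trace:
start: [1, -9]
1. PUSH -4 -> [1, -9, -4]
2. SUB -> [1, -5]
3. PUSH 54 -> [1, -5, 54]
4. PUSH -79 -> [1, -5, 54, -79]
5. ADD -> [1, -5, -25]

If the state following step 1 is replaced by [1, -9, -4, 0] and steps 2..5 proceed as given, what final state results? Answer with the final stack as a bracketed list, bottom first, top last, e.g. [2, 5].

state after step 1 := [1, -9, -4, 0]
2. SUB -> [1, -9, -4]
3. PUSH 54 -> [1, -9, -4, 54]
4. PUSH -79 -> [1, -9, -4, 54, -79]
5. ADD -> [1, -9, -4, -25]

[1, -9, -4, -25]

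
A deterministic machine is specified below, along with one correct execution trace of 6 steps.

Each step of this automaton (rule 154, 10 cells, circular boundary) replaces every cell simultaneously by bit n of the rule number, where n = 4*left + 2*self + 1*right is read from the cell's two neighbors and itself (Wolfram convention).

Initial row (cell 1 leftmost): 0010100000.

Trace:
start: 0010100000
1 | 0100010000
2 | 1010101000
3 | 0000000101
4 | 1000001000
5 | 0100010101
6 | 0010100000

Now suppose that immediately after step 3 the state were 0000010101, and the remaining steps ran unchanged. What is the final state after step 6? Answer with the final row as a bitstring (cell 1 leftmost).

0000001010

state after step 3 := 0000010101
4 | 1000100000
5 | 0101010001
6 | 0000001010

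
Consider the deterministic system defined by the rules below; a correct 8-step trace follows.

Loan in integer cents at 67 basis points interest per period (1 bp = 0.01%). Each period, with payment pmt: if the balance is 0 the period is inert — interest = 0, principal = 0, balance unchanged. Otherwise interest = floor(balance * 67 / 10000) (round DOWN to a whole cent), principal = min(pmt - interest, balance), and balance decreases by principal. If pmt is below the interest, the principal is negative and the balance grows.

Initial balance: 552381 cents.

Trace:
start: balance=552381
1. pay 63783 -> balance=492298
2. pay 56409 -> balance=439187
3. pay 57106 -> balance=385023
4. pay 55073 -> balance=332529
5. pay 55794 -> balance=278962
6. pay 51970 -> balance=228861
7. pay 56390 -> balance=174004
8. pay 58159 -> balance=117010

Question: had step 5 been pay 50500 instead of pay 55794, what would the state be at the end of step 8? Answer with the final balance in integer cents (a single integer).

(re-executing from step 5 with the substitution; state before step 5: balance=332529)
5. pay 50500 -> balance=284256
6. pay 51970 -> balance=234190
7. pay 56390 -> balance=179369
8. pay 58159 -> balance=122411

122411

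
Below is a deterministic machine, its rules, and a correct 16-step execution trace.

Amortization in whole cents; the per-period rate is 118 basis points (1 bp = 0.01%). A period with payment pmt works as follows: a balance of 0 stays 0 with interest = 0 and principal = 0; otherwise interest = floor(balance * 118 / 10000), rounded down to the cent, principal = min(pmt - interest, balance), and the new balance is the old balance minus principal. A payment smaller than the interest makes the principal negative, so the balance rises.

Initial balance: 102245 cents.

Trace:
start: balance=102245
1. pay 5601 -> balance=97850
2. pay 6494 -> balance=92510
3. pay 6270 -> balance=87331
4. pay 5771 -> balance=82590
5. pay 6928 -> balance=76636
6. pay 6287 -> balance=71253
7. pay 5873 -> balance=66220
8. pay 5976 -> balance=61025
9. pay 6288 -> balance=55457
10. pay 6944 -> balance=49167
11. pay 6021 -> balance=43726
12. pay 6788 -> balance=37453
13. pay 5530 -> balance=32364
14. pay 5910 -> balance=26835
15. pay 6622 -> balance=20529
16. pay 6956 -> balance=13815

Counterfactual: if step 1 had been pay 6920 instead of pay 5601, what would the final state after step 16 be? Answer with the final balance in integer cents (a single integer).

12242

(re-executing from step 1 with the substitution; state before step 1: balance=102245)
1. pay 6920 -> balance=96531
2. pay 6494 -> balance=91176
3. pay 6270 -> balance=85981
4. pay 5771 -> balance=81224
5. pay 6928 -> balance=75254
6. pay 6287 -> balance=69854
7. pay 5873 -> balance=64805
8. pay 5976 -> balance=59593
9. pay 6288 -> balance=54008
10. pay 6944 -> balance=47701
11. pay 6021 -> balance=42242
12. pay 6788 -> balance=35952
13. pay 5530 -> balance=30846
14. pay 5910 -> balance=25299
15. pay 6622 -> balance=18975
16. pay 6956 -> balance=12242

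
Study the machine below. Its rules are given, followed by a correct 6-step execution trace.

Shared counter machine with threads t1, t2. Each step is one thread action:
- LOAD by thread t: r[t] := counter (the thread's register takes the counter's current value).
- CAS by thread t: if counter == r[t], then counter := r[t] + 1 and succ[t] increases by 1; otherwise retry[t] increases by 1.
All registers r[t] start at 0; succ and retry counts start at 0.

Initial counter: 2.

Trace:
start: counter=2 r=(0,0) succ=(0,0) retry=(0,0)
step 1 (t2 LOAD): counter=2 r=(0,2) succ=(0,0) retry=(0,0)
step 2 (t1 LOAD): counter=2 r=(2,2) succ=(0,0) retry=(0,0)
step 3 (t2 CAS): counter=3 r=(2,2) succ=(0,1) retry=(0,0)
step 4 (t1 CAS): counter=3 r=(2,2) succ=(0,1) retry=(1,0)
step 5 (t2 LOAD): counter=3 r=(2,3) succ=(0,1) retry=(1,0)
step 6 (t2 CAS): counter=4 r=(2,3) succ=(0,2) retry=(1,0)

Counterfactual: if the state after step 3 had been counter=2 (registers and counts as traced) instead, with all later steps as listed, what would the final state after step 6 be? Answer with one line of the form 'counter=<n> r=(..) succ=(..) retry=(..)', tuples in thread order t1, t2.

state after step 3 := counter=2 r=(2,2) succ=(0,1) retry=(0,0)
step 4 (t1 CAS): counter=3 r=(2,2) succ=(1,1) retry=(0,0)
step 5 (t2 LOAD): counter=3 r=(2,3) succ=(1,1) retry=(0,0)
step 6 (t2 CAS): counter=4 r=(2,3) succ=(1,2) retry=(0,0)

counter=4 r=(2,3) succ=(1,2) retry=(0,0)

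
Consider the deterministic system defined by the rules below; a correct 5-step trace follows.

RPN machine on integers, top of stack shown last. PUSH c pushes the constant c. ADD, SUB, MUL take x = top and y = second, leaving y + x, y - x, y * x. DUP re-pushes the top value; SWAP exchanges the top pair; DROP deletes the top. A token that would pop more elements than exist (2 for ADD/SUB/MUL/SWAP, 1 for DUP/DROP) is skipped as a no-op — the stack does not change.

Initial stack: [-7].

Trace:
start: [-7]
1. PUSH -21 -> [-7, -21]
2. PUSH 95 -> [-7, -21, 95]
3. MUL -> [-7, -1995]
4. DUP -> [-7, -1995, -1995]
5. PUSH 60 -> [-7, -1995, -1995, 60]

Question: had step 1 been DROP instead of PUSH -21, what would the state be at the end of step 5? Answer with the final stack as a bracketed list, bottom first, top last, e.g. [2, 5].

(re-executing from step 1 with the substitution; state before step 1: [-7])
1. DROP -> []
2. PUSH 95 -> [95]
3. MUL -> [95]
4. DUP -> [95, 95]
5. PUSH 60 -> [95, 95, 60]

[95, 95, 60]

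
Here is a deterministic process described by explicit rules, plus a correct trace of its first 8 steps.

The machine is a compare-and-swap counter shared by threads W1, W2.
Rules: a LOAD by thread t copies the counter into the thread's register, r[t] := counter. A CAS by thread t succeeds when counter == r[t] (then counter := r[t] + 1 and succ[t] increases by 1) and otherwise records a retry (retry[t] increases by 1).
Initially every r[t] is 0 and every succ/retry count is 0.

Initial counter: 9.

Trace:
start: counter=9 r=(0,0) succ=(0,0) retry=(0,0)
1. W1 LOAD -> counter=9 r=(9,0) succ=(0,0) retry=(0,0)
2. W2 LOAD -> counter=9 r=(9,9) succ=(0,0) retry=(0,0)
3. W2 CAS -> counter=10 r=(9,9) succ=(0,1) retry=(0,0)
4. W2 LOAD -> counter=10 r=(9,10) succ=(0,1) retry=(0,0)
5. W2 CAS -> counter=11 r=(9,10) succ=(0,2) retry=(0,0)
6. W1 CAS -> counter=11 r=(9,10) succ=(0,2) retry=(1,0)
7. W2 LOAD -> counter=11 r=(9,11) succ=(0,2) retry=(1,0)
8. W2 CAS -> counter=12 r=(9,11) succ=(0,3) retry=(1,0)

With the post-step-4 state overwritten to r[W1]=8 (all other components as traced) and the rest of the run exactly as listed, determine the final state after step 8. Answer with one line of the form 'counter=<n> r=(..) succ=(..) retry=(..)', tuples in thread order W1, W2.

state after step 4 := counter=10 r=(8,10) succ=(0,1) retry=(0,0)
5. W2 CAS -> counter=11 r=(8,10) succ=(0,2) retry=(0,0)
6. W1 CAS -> counter=11 r=(8,10) succ=(0,2) retry=(1,0)
7. W2 LOAD -> counter=11 r=(8,11) succ=(0,2) retry=(1,0)
8. W2 CAS -> counter=12 r=(8,11) succ=(0,3) retry=(1,0)

counter=12 r=(8,11) succ=(0,3) retry=(1,0)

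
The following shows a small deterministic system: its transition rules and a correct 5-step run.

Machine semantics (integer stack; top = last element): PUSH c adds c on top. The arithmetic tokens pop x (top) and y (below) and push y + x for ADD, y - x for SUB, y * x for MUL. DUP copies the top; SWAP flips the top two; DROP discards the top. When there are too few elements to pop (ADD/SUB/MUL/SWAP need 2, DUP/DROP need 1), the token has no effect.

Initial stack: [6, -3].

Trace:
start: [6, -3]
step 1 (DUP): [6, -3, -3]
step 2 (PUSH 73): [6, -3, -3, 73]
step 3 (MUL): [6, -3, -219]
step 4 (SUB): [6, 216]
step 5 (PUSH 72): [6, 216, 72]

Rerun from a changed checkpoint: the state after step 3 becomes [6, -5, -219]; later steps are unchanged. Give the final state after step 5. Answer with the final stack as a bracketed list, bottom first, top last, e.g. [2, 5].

state after step 3 := [6, -5, -219]
step 4 (SUB): [6, 214]
step 5 (PUSH 72): [6, 214, 72]

[6, 214, 72]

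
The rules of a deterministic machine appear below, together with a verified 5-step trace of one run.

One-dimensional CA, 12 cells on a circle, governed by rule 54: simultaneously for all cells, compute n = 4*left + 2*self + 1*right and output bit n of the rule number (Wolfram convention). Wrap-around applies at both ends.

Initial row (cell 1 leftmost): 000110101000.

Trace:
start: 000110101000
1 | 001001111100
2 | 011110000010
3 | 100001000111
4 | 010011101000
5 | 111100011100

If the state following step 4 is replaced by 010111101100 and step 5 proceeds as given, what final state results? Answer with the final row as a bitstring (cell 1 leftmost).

state after step 4 := 010111101100
5 | 111000010010

111000010010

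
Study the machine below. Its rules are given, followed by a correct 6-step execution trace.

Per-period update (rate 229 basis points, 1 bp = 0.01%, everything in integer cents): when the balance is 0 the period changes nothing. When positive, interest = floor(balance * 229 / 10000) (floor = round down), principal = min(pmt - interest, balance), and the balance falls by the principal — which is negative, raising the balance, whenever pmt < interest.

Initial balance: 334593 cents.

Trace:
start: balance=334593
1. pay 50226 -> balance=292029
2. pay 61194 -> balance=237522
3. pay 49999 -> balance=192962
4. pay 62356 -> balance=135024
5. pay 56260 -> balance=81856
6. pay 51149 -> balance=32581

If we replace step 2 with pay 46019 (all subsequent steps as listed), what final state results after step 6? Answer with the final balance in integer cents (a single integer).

49194

(re-executing from step 2 with the substitution; state before step 2: balance=292029)
2. pay 46019 -> balance=252697
3. pay 49999 -> balance=208484
4. pay 62356 -> balance=150902
5. pay 56260 -> balance=98097
6. pay 51149 -> balance=49194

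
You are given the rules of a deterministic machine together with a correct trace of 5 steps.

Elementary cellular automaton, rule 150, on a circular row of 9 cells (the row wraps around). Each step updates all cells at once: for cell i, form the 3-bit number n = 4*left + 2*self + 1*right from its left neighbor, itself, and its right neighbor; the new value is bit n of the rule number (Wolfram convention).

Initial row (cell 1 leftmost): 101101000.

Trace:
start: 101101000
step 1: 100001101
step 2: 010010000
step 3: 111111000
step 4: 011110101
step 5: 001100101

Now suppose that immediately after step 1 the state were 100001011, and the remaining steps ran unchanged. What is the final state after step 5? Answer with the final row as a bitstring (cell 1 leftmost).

011000011

state after step 1 := 100001011
step 2: 010011001
step 3: 011100111
step 4: 001011010
step 5: 011000011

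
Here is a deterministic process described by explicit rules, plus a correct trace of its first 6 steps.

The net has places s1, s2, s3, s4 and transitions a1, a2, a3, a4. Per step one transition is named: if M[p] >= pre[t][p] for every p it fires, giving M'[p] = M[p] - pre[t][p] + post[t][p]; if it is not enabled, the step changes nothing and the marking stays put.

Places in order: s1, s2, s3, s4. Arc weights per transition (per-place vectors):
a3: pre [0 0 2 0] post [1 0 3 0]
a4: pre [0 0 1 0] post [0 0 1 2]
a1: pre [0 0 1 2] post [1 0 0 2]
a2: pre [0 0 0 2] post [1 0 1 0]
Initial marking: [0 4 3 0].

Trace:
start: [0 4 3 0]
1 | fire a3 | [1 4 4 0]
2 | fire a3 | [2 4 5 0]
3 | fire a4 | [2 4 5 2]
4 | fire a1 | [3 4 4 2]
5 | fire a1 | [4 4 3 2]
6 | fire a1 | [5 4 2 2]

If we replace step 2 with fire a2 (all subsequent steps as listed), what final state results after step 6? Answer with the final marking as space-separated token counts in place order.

(re-executing from step 2 with the substitution; state before step 2: [1 4 4 0])
2 | fire a2 | [1 4 4 0]
3 | fire a4 | [1 4 4 2]
4 | fire a1 | [2 4 3 2]
5 | fire a1 | [3 4 2 2]
6 | fire a1 | [4 4 1 2]

4 4 1 2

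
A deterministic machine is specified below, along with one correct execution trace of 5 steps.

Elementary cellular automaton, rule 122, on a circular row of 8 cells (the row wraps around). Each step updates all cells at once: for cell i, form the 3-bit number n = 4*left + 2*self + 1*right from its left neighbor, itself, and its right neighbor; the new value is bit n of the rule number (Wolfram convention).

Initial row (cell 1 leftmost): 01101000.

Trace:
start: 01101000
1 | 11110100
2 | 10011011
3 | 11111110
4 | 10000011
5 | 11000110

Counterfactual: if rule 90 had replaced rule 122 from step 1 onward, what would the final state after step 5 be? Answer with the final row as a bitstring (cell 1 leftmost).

00000000

(re-executing steps 1..5 under rule 90; state before step 1: 01101000)
1 | 11100100
2 | 10111011
3 | 10101010
4 | 00000000
5 | 00000000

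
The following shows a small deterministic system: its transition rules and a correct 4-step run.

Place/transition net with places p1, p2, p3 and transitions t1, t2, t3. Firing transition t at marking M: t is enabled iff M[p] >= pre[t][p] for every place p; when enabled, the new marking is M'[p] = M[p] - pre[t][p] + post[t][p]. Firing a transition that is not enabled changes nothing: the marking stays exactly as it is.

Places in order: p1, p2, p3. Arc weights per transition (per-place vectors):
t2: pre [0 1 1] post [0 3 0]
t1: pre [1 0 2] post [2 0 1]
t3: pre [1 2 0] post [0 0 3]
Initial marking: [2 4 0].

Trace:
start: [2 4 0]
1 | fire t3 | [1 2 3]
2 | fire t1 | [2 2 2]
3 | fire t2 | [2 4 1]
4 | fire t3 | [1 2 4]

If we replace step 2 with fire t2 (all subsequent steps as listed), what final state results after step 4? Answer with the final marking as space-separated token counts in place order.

(re-executing from step 2 with the substitution; state before step 2: [1 2 3])
2 | fire t2 | [1 4 2]
3 | fire t2 | [1 6 1]
4 | fire t3 | [0 4 4]

0 4 4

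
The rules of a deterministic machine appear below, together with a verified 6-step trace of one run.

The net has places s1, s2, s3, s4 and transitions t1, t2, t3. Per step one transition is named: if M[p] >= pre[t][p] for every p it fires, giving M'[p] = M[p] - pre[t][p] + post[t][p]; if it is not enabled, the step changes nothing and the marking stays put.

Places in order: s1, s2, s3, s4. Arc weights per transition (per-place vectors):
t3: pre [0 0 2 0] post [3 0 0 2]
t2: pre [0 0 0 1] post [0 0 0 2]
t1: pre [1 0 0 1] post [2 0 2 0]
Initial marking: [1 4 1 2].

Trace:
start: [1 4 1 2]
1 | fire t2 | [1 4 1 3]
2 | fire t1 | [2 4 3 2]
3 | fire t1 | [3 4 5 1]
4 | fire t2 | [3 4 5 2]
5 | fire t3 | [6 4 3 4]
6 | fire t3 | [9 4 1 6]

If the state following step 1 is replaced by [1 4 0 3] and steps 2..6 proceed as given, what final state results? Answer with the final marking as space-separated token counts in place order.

state after step 1 := [1 4 0 3]
2 | fire t1 | [2 4 2 2]
3 | fire t1 | [3 4 4 1]
4 | fire t2 | [3 4 4 2]
5 | fire t3 | [6 4 2 4]
6 | fire t3 | [9 4 0 6]

9 4 0 6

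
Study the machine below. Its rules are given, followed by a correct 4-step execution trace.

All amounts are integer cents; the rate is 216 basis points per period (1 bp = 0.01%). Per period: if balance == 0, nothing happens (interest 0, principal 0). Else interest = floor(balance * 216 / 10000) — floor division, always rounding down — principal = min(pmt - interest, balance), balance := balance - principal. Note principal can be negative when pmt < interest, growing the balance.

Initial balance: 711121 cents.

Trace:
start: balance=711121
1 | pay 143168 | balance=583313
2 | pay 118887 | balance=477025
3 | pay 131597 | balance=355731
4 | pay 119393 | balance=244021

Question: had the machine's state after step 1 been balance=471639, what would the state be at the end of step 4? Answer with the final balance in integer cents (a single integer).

124954

state after step 1 := balance=471639
2 | pay 118887 | balance=362939
3 | pay 131597 | balance=239181
4 | pay 119393 | balance=124954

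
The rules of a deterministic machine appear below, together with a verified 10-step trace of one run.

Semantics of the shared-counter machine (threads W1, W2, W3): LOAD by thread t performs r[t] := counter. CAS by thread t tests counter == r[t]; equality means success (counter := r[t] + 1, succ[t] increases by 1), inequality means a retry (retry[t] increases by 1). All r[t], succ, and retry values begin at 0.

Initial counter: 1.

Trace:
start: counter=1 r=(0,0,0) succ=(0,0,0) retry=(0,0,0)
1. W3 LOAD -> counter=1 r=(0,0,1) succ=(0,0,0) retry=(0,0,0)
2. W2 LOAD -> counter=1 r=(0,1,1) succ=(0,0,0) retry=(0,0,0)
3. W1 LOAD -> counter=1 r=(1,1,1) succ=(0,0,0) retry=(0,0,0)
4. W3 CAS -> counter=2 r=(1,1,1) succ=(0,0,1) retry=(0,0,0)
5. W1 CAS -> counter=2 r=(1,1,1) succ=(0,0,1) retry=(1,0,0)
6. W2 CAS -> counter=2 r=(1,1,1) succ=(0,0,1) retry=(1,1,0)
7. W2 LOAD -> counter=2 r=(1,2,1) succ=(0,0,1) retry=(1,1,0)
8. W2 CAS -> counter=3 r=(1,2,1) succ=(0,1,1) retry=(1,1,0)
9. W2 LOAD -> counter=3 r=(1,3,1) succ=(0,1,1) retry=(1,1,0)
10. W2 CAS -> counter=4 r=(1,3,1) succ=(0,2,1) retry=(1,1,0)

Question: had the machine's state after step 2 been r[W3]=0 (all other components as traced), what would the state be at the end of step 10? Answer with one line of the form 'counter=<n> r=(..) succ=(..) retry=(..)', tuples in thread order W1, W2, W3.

counter=4 r=(1,3,0) succ=(1,2,0) retry=(0,1,1)

state after step 2 := counter=1 r=(0,1,0) succ=(0,0,0) retry=(0,0,0)
3. W1 LOAD -> counter=1 r=(1,1,0) succ=(0,0,0) retry=(0,0,0)
4. W3 CAS -> counter=1 r=(1,1,0) succ=(0,0,0) retry=(0,0,1)
5. W1 CAS -> counter=2 r=(1,1,0) succ=(1,0,0) retry=(0,0,1)
6. W2 CAS -> counter=2 r=(1,1,0) succ=(1,0,0) retry=(0,1,1)
7. W2 LOAD -> counter=2 r=(1,2,0) succ=(1,0,0) retry=(0,1,1)
8. W2 CAS -> counter=3 r=(1,2,0) succ=(1,1,0) retry=(0,1,1)
9. W2 LOAD -> counter=3 r=(1,3,0) succ=(1,1,0) retry=(0,1,1)
10. W2 CAS -> counter=4 r=(1,3,0) succ=(1,2,0) retry=(0,1,1)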